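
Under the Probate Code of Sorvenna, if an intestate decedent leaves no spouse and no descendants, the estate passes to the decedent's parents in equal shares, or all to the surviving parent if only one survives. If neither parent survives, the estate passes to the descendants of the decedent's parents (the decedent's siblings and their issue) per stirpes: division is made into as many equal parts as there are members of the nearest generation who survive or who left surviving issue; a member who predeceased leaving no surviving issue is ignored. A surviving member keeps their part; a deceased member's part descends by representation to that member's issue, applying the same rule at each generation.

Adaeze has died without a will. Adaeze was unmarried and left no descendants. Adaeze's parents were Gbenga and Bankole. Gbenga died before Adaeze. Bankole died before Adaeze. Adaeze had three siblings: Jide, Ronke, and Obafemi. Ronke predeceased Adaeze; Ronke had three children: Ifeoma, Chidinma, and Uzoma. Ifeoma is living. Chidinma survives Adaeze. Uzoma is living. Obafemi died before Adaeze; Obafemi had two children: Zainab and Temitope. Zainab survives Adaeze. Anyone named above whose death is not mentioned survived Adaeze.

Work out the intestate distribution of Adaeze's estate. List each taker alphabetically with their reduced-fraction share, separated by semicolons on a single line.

Chidinma 1/9; Ifeoma 1/9; Jide 1/3; Temitope 1/6; Uzoma 1/9; Zainab 1/6

Neither parent survives and there are no descendants, so the estate passes to Adaeze's siblings and their issue per stirpes.
The estate is divided into 3 equal shares of 1/3 among Jide, Ronke, Obafemi.
Jide is living and takes 1/3.
Ronke predeceased; the 1/3 allotted to Ronke's branch passes to Ronke's issue by representation.
The 1/3 is divided into 3 equal shares of 1/9 among Ifeoma, Chidinma, Uzoma.
Ifeoma is living and takes 1/9.
Chidinma is living and takes 1/9.
Uzoma is living and takes 1/9.
Obafemi predeceased; the 1/3 allotted to Obafemi's branch passes to Obafemi's issue by representation.
The 1/3 is divided into 2 equal shares of 1/6 among Zainab, Temitope.
Zainab is living and takes 1/6.
Temitope is living and takes 1/6.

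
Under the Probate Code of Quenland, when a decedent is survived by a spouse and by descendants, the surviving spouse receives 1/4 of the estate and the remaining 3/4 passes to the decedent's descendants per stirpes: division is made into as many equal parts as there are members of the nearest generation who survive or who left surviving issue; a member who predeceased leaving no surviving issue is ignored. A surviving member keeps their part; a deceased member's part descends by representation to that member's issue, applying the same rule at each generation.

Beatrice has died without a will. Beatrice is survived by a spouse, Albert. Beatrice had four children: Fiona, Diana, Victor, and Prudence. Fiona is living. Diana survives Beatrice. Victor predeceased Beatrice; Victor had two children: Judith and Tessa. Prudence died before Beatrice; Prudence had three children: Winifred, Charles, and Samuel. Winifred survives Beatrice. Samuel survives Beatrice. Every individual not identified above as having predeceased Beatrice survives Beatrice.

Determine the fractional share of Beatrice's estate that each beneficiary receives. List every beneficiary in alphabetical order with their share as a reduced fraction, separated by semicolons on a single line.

Albert, as surviving spouse, takes 1/4.
The remaining 3/4 passes to Beatrice's descendants per stirpes.
The 3/4 is divided into 4 equal shares of 3/16 among Fiona, Diana, Victor, Prudence.
Fiona is living and takes 3/16.
Diana is living and takes 3/16.
Victor predeceased; the 3/16 allotted to Victor's branch passes to Victor's issue by representation.
The 3/16 is divided into 2 equal shares of 3/32 among Judith, Tessa.
Judith is living and takes 3/32.
Tessa is living and takes 3/32.
Prudence predeceased; the 3/16 allotted to Prudence's branch passes to Prudence's issue by representation.
The 3/16 is divided into 3 equal shares of 1/16 among Winifred, Charles, Samuel.
Winifred is living and takes 1/16.
Charles is living and takes 1/16.
Samuel is living and takes 1/16.

Albert 1/4; Charles 1/16; Diana 3/16; Fiona 3/16; Judith 3/32; Samuel 1/16; Tessa 3/32; Winifred 1/16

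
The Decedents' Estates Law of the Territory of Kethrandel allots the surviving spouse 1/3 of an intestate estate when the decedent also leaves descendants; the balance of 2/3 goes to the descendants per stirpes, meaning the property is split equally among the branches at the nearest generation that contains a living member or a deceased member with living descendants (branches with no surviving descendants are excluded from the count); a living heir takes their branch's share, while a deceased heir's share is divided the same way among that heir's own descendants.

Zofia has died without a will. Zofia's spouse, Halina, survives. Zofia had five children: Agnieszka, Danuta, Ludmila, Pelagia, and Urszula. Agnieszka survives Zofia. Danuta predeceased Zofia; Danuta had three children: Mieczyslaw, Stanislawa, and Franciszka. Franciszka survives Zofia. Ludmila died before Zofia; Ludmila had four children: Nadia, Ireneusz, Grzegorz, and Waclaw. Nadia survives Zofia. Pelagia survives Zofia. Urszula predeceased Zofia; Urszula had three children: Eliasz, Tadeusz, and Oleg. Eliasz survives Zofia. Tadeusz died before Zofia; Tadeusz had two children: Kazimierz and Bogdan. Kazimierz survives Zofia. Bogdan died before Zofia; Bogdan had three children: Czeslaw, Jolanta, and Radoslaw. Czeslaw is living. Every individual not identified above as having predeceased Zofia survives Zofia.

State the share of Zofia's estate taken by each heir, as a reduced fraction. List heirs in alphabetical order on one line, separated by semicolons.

Halina, as surviving spouse, takes 1/3.
The remaining 2/3 passes to Zofia's descendants per stirpes.
The 2/3 is divided into 5 equal shares of 2/15 among Agnieszka, Danuta, Ludmila, Pelagia, Urszula.
Agnieszka is living and takes 2/15.
Danuta predeceased; the 2/15 allotted to Danuta's branch passes to Danuta's issue by representation.
The 2/15 is divided into 3 equal shares of 2/45 among Mieczyslaw, Stanislawa, Franciszka.
Mieczyslaw is living and takes 2/45.
Stanislawa is living and takes 2/45.
Franciszka is living and takes 2/45.
Ludmila predeceased; the 2/15 allotted to Ludmila's branch passes to Ludmila's issue by representation.
The 2/15 is divided into 4 equal shares of 1/30 among Nadia, Ireneusz, Grzegorz, Waclaw.
Nadia is living and takes 1/30.
Ireneusz is living and takes 1/30.
Grzegorz is living and takes 1/30.
Waclaw is living and takes 1/30.
Pelagia is living and takes 2/15.
Urszula predeceased; the 2/15 allotted to Urszula's branch passes to Urszula's issue by representation.
The 2/15 is divided into 3 equal shares of 2/45 among Eliasz, Tadeusz, Oleg.
Eliasz is living and takes 2/45.
Tadeusz predeceased; the 2/45 allotted to Tadeusz's branch passes to Tadeusz's issue by representation.
The 2/45 is divided into 2 equal shares of 1/45 among Kazimierz, Bogdan.
Kazimierz is living and takes 1/45.
Bogdan predeceased; the 1/45 allotted to Bogdan's branch passes to Bogdan's issue by representation.
The 1/45 is divided into 3 equal shares of 1/135 among Czeslaw, Jolanta, Radoslaw.
Czeslaw is living and takes 1/135.
Jolanta is living and takes 1/135.
Radoslaw is living and takes 1/135.
Oleg is living and takes 2/45.

Agnieszka 2/15; Czeslaw 1/135; Eliasz 2/45; Franciszka 2/45; Grzegorz 1/30; Halina 1/3; Ireneusz 1/30; Jolanta 1/135; Kazimierz 1/45; Mieczyslaw 2/45; Nadia 1/30; Oleg 2/45; Pelagia 2/15; Radoslaw 1/135; Stanislawa 2/45; Waclaw 1/30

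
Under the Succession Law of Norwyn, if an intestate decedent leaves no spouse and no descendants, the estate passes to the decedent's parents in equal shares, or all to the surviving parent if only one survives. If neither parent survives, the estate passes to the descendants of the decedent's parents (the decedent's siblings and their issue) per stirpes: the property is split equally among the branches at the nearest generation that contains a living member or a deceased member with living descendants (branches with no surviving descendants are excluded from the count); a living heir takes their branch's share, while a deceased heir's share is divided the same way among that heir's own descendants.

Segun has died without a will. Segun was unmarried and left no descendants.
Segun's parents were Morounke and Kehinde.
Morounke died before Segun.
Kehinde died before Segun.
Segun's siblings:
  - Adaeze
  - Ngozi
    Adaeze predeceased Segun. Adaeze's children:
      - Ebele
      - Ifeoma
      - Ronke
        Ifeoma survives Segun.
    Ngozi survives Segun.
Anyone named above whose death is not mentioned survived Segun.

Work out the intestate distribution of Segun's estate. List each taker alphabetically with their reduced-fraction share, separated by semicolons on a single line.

Neither parent survives and there are no descendants, so the estate passes to Segun's siblings and their issue per stirpes.
The estate is divided into 2 equal shares of 1/2 among Adaeze, Ngozi.
Adaeze predeceased; the 1/2 allotted to Adaeze's branch passes to Adaeze's issue by representation.
The 1/2 is divided into 3 equal shares of 1/6 among Ebele, Ifeoma, Ronke.
Ebele is living and takes 1/6.
Ifeoma is living and takes 1/6.
Ronke is living and takes 1/6.
Ngozi is living and takes 1/2.

Ebele 1/6; Ifeoma 1/6; Ngozi 1/2; Ronke 1/6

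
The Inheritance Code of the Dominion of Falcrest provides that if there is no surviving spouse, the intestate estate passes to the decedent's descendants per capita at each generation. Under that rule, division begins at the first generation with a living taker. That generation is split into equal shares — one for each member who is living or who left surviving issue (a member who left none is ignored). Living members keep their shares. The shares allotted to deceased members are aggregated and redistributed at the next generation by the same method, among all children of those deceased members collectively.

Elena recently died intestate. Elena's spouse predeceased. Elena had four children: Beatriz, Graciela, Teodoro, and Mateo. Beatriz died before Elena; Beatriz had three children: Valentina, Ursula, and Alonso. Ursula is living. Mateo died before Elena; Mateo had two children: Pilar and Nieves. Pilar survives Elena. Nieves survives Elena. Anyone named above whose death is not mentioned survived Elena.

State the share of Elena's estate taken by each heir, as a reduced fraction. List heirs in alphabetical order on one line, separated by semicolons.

Alonso 1/10; Graciela 1/4; Nieves 1/10; Pilar 1/10; Teodoro 1/4; Ursula 1/10; Valentina 1/10

There is no surviving spouse, so the entire estate passes to Elena's descendants per capita at each generation.
At generation 1 (Beatriz, Graciela, Teodoro, Mateo) there are 4 shares of (1)/4 = 1/4 each.
Living: Graciela and Teodoro — each takes 1/4.
Deceased: Beatriz and Mateo. Their combined 1/2 is pooled and carried to generation 2.
At generation 2 (Valentina, Ursula, Alonso, Pilar, Nieves) there are 5 shares of (1/2)/5 = 1/10 each.
Living: Valentina, Ursula, Alonso, Pilar, and Nieves — each takes 1/10.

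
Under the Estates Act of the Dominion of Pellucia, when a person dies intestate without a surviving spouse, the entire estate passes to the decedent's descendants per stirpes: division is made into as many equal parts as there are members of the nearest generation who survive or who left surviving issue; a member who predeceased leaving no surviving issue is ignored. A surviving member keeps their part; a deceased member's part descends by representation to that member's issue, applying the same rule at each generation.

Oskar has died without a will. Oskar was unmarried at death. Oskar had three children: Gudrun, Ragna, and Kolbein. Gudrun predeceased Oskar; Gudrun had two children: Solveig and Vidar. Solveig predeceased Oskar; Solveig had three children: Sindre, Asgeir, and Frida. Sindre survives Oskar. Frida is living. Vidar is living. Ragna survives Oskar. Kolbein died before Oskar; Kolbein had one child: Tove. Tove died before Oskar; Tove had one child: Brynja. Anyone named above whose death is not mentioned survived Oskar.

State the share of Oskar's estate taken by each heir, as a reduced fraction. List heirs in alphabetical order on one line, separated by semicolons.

There is no surviving spouse, so the entire estate passes to Oskar's descendants per stirpes.
The estate is divided into 3 equal shares of 1/3 among Gudrun, Ragna, Kolbein.
Gudrun predeceased; the 1/3 allotted to Gudrun's branch passes to Gudrun's issue by representation.
The 1/3 is divided into 2 equal shares of 1/6 among Solveig, Vidar.
Solveig predeceased; the 1/6 allotted to Solveig's branch passes to Solveig's issue by representation.
The 1/6 is divided into 3 equal shares of 1/18 among Sindre, Asgeir, Frida.
Sindre is living and takes 1/18.
Asgeir is living and takes 1/18.
Frida is living and takes 1/18.
Vidar is living and takes 1/6.
Ragna is living and takes 1/3.
Kolbein predeceased; the 1/3 allotted to Kolbein's branch passes to Kolbein's issue by representation.
Tove's line is the sole branch at this level, so the full 1/3 passes to Tove's issue by representation.
Brynja is the sole taker at this level and receives the full 1/3.

Asgeir 1/18; Brynja 1/3; Frida 1/18; Ragna 1/3; Sindre 1/18; Vidar 1/6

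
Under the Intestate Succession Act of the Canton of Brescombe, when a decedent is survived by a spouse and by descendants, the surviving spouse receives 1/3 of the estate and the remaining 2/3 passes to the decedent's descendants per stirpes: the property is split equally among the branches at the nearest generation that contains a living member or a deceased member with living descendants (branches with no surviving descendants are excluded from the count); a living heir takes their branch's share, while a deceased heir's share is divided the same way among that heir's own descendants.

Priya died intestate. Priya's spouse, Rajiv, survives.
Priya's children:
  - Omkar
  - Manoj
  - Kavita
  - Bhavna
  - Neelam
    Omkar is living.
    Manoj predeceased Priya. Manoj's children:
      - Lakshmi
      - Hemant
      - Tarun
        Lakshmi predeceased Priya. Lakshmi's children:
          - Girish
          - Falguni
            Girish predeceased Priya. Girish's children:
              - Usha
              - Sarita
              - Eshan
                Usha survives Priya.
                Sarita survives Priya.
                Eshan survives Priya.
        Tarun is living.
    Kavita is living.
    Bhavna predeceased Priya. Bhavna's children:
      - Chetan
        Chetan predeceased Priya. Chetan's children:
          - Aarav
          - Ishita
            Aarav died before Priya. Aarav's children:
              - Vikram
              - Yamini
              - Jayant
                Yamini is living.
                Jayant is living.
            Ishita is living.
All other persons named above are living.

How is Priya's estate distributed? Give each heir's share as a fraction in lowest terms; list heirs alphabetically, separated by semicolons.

Rajiv, as surviving spouse, takes 1/3.
The remaining 2/3 passes to Priya's descendants per stirpes.
The 2/3 is divided into 5 equal shares of 2/15 among Omkar, Manoj, Kavita, Bhavna, Neelam.
Omkar is living and takes 2/15.
Manoj predeceased; the 2/15 allotted to Manoj's branch passes to Manoj's issue by representation.
The 2/15 is divided into 3 equal shares of 2/45 among Lakshmi, Hemant, Tarun.
Lakshmi predeceased; the 2/45 allotted to Lakshmi's branch passes to Lakshmi's issue by representation.
The 2/45 is divided into 2 equal shares of 1/45 among Girish, Falguni.
Girish predeceased; the 1/45 allotted to Girish's branch passes to Girish's issue by representation.
The 1/45 is divided into 3 equal shares of 1/135 among Usha, Sarita, Eshan.
Usha is living and takes 1/135.
Sarita is living and takes 1/135.
Eshan is living and takes 1/135.
Falguni is living and takes 1/45.
Hemant is living and takes 2/45.
Tarun is living and takes 2/45.
Kavita is living and takes 2/15.
Bhavna predeceased; the 2/15 allotted to Bhavna's branch passes to Bhavna's issue by representation.
Chetan's line is the sole branch at this level, so the full 2/15 passes to Chetan's issue by representation.
The 2/15 is divided into 2 equal shares of 1/15 among Aarav, Ishita.
Aarav predeceased; the 1/15 allotted to Aarav's branch passes to Aarav's issue by representation.
The 1/15 is divided into 3 equal shares of 1/45 among Vikram, Yamini, Jayant.
Vikram is living and takes 1/45.
Yamini is living and takes 1/45.
Jayant is living and takes 1/45.
Ishita is living and takes 1/15.
Neelam is living and takes 2/15.

Eshan 1/135; Falguni 1/45; Hemant 2/45; Ishita 1/15; Jayant 1/45; Kavita 2/15; Neelam 2/15; Omkar 2/15; Rajiv 1/3; Sarita 1/135; Tarun 2/45; Usha 1/135; Vikram 1/45; Yamini 1/45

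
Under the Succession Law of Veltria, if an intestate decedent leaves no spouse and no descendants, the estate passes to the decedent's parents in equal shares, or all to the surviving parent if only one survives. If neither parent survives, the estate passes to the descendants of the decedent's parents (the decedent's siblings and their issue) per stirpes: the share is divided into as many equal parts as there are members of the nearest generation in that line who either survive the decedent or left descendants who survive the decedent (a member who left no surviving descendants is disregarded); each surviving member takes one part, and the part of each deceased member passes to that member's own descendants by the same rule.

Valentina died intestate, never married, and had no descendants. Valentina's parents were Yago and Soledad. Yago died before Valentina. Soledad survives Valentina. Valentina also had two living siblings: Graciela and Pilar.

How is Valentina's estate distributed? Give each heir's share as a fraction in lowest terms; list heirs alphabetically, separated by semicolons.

Only one parent, Soledad, survives, so Soledad takes the entire estate. The siblings take nothing because a surviving parent has priority.

Soledad 1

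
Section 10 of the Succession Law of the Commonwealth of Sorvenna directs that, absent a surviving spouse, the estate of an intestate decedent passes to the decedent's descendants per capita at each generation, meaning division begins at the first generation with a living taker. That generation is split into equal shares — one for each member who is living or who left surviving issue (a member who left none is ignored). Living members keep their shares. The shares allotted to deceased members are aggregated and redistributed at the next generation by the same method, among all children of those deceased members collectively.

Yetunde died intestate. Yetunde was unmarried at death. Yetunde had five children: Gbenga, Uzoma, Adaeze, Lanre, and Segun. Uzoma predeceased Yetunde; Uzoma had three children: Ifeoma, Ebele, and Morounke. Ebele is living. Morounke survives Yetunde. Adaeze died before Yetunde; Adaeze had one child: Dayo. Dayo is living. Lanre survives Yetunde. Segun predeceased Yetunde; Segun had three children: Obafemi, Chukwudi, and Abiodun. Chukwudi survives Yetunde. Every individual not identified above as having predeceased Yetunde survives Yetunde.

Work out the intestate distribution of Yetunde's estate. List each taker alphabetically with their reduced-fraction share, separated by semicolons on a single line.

Abiodun 3/35; Chukwudi 3/35; Dayo 3/35; Ebele 3/35; Gbenga 1/5; Ifeoma 3/35; Lanre 1/5; Morounke 3/35; Obafemi 3/35

There is no surviving spouse, so the entire estate passes to Yetunde's descendants per capita at each generation.
At generation 1 (Gbenga, Uzoma, Adaeze, Lanre, Segun) there are 5 shares of (1)/5 = 1/5 each.
Living: Gbenga and Lanre — each takes 1/5.
Deceased: Uzoma, Adaeze, and Segun. Their combined 3/5 is pooled and carried to generation 2.
At generation 2 (Ifeoma, Ebele, Morounke, Dayo, Obafemi, Chukwudi, Abiodun) there are 7 shares of (3/5)/7 = 3/35 each.
Living: Ifeoma, Ebele, Morounke, Dayo, Obafemi, Chukwudi, and Abiodun — each takes 3/35.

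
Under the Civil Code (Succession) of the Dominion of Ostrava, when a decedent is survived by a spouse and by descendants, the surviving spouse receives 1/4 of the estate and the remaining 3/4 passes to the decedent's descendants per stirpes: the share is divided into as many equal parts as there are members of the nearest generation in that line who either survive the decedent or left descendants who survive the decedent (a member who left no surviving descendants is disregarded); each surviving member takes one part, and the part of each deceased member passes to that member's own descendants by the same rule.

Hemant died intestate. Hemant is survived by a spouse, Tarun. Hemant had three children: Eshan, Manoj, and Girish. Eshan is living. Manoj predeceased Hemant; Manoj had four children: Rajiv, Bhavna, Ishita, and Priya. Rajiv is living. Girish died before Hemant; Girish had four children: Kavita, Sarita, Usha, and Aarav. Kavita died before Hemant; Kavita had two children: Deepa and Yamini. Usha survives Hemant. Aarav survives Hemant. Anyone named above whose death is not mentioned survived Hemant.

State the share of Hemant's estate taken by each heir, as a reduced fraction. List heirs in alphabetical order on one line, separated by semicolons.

Aarav 1/16; Bhavna 1/16; Deepa 1/32; Eshan 1/4; Ishita 1/16; Priya 1/16; Rajiv 1/16; Sarita 1/16; Tarun 1/4; Usha 1/16; Yamini 1/32

Tarun, as surviving spouse, takes 1/4.
The remaining 3/4 passes to Hemant's descendants per stirpes.
The 3/4 is divided into 3 equal shares of 1/4 among Eshan, Manoj, Girish.
Eshan is living and takes 1/4.
Manoj predeceased; the 1/4 allotted to Manoj's branch passes to Manoj's issue by representation.
The 1/4 is divided into 4 equal shares of 1/16 among Rajiv, Bhavna, Ishita, Priya.
Rajiv is living and takes 1/16.
Bhavna is living and takes 1/16.
Ishita is living and takes 1/16.
Priya is living and takes 1/16.
Girish predeceased; the 1/4 allotted to Girish's branch passes to Girish's issue by representation.
The 1/4 is divided into 4 equal shares of 1/16 among Kavita, Sarita, Usha, Aarav.
Kavita predeceased; the 1/16 allotted to Kavita's branch passes to Kavita's issue by representation.
The 1/16 is divided into 2 equal shares of 1/32 among Deepa, Yamini.
Deepa is living and takes 1/32.
Yamini is living and takes 1/32.
Sarita is living and takes 1/16.
Usha is living and takes 1/16.
Aarav is living and takes 1/16.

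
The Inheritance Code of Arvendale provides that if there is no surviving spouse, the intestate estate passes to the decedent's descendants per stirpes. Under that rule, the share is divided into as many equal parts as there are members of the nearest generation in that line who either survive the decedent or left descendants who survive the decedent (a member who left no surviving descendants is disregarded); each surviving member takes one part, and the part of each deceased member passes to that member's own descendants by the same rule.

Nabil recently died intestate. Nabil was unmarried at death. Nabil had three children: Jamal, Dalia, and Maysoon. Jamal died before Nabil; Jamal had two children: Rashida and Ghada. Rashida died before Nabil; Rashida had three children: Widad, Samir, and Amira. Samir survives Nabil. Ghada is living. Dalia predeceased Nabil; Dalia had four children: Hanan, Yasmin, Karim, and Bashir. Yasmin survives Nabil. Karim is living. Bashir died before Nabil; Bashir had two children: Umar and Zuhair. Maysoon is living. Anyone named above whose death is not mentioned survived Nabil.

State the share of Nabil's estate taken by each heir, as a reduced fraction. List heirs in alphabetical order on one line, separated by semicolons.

There is no surviving spouse, so the entire estate passes to Nabil's descendants per stirpes.
The estate is divided into 3 equal shares of 1/3 among Jamal, Dalia, Maysoon.
Jamal predeceased; the 1/3 allotted to Jamal's branch passes to Jamal's issue by representation.
The 1/3 is divided into 2 equal shares of 1/6 among Rashida, Ghada.
Rashida predeceased; the 1/6 allotted to Rashida's branch passes to Rashida's issue by representation.
The 1/6 is divided into 3 equal shares of 1/18 among Widad, Samir, Amira.
Widad is living and takes 1/18.
Samir is living and takes 1/18.
Amira is living and takes 1/18.
Ghada is living and takes 1/6.
Dalia predeceased; the 1/3 allotted to Dalia's branch passes to Dalia's issue by representation.
The 1/3 is divided into 4 equal shares of 1/12 among Hanan, Yasmin, Karim, Bashir.
Hanan is living and takes 1/12.
Yasmin is living and takes 1/12.
Karim is living and takes 1/12.
Bashir predeceased; the 1/12 allotted to Bashir's branch passes to Bashir's issue by representation.
The 1/12 is divided into 2 equal shares of 1/24 among Umar, Zuhair.
Umar is living and takes 1/24.
Zuhair is living and takes 1/24.
Maysoon is living and takes 1/3.

Amira 1/18; Ghada 1/6; Hanan 1/12; Karim 1/12; Maysoon 1/3; Samir 1/18; Umar 1/24; Widad 1/18; Yasmin 1/12; Zuhair 1/24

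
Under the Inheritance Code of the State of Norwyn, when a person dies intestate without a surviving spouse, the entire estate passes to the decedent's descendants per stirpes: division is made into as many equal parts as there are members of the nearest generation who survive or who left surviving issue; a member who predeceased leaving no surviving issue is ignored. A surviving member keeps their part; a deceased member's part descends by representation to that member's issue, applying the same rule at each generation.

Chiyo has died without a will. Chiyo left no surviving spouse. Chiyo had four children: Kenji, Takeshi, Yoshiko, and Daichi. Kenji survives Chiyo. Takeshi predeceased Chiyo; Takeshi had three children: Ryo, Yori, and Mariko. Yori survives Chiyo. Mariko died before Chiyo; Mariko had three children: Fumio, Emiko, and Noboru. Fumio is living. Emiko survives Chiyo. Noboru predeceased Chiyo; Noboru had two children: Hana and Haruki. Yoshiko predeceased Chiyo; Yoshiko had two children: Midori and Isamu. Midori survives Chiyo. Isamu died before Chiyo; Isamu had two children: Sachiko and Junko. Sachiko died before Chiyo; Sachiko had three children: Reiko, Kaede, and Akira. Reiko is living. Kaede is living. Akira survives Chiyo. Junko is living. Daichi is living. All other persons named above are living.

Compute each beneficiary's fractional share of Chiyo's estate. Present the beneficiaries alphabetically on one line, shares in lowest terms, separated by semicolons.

Akira 1/48; Daichi 1/4; Emiko 1/36; Fumio 1/36; Hana 1/72; Haruki 1/72; Junko 1/16; Kaede 1/48; Kenji 1/4; Midori 1/8; Reiko 1/48; Ryo 1/12; Yori 1/12

There is no surviving spouse, so the entire estate passes to Chiyo's descendants per stirpes.
The estate is divided into 4 equal shares of 1/4 among Kenji, Takeshi, Yoshiko, Daichi.
Kenji is living and takes 1/4.
Takeshi predeceased; the 1/4 allotted to Takeshi's branch passes to Takeshi's issue by representation.
The 1/4 is divided into 3 equal shares of 1/12 among Ryo, Yori, Mariko.
Ryo is living and takes 1/12.
Yori is living and takes 1/12.
Mariko predeceased; the 1/12 allotted to Mariko's branch passes to Mariko's issue by representation.
The 1/12 is divided into 3 equal shares of 1/36 among Fumio, Emiko, Noboru.
Fumio is living and takes 1/36.
Emiko is living and takes 1/36.
Noboru predeceased; the 1/36 allotted to Noboru's branch passes to Noboru's issue by representation.
The 1/36 is divided into 2 equal shares of 1/72 among Hana, Haruki.
Hana is living and takes 1/72.
Haruki is living and takes 1/72.
Yoshiko predeceased; the 1/4 allotted to Yoshiko's branch passes to Yoshiko's issue by representation.
The 1/4 is divided into 2 equal shares of 1/8 among Midori, Isamu.
Midori is living and takes 1/8.
Isamu predeceased; the 1/8 allotted to Isamu's branch passes to Isamu's issue by representation.
The 1/8 is divided into 2 equal shares of 1/16 among Sachiko, Junko.
Sachiko predeceased; the 1/16 allotted to Sachiko's branch passes to Sachiko's issue by representation.
The 1/16 is divided into 3 equal shares of 1/48 among Reiko, Kaede, Akira.
Reiko is living and takes 1/48.
Kaede is living and takes 1/48.
Akira is living and takes 1/48.
Junko is living and takes 1/16.
Daichi is living and takes 1/4.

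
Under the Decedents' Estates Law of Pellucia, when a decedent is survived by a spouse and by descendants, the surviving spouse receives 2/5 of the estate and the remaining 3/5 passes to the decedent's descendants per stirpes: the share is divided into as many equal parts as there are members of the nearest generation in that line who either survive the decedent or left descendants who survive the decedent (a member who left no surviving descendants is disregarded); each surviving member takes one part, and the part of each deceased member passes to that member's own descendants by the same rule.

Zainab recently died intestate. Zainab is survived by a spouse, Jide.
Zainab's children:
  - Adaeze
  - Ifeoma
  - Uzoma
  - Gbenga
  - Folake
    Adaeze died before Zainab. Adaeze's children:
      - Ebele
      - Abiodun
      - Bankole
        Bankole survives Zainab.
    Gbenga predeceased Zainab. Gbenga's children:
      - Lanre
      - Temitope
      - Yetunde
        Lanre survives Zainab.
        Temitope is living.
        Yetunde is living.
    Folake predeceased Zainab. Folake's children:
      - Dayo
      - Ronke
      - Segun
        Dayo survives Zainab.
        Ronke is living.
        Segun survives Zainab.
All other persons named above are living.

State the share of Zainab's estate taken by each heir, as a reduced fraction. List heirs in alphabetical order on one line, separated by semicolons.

Jide, as surviving spouse, takes 2/5.
The remaining 3/5 passes to Zainab's descendants per stirpes.
The 3/5 is divided into 5 equal shares of 3/25 among Adaeze, Ifeoma, Uzoma, Gbenga, Folake.
Adaeze predeceased; the 3/25 allotted to Adaeze's branch passes to Adaeze's issue by representation.
The 3/25 is divided into 3 equal shares of 1/25 among Ebele, Abiodun, Bankole.
Ebele is living and takes 1/25.
Abiodun is living and takes 1/25.
Bankole is living and takes 1/25.
Ifeoma is living and takes 3/25.
Uzoma is living and takes 3/25.
Gbenga predeceased; the 3/25 allotted to Gbenga's branch passes to Gbenga's issue by representation.
The 3/25 is divided into 3 equal shares of 1/25 among Lanre, Temitope, Yetunde.
Lanre is living and takes 1/25.
Temitope is living and takes 1/25.
Yetunde is living and takes 1/25.
Folake predeceased; the 3/25 allotted to Folake's branch passes to Folake's issue by representation.
The 3/25 is divided into 3 equal shares of 1/25 among Dayo, Ronke, Segun.
Dayo is living and takes 1/25.
Ronke is living and takes 1/25.
Segun is living and takes 1/25.

Abiodun 1/25; Bankole 1/25; Dayo 1/25; Ebele 1/25; Ifeoma 3/25; Jide 2/5; Lanre 1/25; Ronke 1/25; Segun 1/25; Temitope 1/25; Uzoma 3/25; Yetunde 1/25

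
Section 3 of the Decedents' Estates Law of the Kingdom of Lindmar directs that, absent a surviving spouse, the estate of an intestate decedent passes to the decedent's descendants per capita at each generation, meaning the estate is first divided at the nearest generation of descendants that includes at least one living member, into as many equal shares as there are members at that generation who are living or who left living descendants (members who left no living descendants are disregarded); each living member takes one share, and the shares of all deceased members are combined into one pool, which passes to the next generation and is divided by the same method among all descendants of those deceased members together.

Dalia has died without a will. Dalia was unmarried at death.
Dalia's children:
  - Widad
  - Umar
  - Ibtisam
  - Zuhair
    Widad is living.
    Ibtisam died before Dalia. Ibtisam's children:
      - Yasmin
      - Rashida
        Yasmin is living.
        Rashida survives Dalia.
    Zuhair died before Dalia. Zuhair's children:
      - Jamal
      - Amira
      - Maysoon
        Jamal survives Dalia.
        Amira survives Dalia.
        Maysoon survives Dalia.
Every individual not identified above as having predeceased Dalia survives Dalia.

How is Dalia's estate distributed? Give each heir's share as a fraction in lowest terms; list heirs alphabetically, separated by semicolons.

Amira 1/10; Jamal 1/10; Maysoon 1/10; Rashida 1/10; Umar 1/4; Widad 1/4; Yasmin 1/10

There is no surviving spouse, so the entire estate passes to Dalia's descendants per capita at each generation.
At generation 1 (Widad, Umar, Ibtisam, Zuhair) there are 4 shares of (1)/4 = 1/4 each.
Living: Widad and Umar — each takes 1/4.
Deceased: Ibtisam and Zuhair. Their combined 1/2 is pooled and carried to generation 2.
At generation 2 (Yasmin, Rashida, Jamal, Amira, Maysoon) there are 5 shares of (1/2)/5 = 1/10 each.
Living: Yasmin, Rashida, Jamal, Amira, and Maysoon — each takes 1/10.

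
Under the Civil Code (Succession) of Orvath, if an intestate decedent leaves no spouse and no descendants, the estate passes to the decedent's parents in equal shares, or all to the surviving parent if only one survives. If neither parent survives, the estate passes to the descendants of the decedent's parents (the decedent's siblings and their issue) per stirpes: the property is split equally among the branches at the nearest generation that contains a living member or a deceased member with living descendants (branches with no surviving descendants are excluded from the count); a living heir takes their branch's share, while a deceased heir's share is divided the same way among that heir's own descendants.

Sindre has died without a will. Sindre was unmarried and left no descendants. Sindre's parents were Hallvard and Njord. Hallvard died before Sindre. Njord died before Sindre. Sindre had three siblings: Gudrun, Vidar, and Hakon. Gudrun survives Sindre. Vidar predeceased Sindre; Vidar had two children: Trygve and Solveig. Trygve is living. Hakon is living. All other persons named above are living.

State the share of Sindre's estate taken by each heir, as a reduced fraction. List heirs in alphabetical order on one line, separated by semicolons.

Gudrun 1/3; Hakon 1/3; Solveig 1/6; Trygve 1/6

Neither parent survives and there are no descendants, so the estate passes to Sindre's siblings and their issue per stirpes.
The estate is divided into 3 equal shares of 1/3 among Gudrun, Vidar, Hakon.
Gudrun is living and takes 1/3.
Vidar predeceased; the 1/3 allotted to Vidar's branch passes to Vidar's issue by representation.
The 1/3 is divided into 2 equal shares of 1/6 among Trygve, Solveig.
Trygve is living and takes 1/6.
Solveig is living and takes 1/6.
Hakon is living and takes 1/3.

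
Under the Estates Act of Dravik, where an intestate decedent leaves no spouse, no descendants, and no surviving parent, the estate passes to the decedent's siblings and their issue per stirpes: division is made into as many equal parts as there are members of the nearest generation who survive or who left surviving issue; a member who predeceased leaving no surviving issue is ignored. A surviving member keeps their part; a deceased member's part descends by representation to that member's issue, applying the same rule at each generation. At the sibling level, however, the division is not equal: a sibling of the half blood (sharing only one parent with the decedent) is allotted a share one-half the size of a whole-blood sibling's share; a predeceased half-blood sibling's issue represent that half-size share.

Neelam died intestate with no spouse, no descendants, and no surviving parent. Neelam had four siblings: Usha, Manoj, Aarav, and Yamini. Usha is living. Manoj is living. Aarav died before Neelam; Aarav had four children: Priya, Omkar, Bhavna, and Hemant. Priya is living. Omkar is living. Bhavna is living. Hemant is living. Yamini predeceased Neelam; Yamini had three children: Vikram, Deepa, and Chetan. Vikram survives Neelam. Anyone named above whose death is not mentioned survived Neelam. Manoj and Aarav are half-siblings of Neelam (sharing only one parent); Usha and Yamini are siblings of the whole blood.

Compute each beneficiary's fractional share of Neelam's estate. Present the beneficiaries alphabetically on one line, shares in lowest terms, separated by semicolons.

No spouse, descendants, or parent survives, so the estate passes to Neelam's siblings per stirpes.
Half-blood siblings count for one-half the weight of whole-blood siblings at the initial division.
Dividing 1 in proportion to weights (total weight 3): Usha (weight 1) → 1/3; Manoj (weight 1/2) → 1/6; Aarav (weight 1/2) → 1/6; Yamini (weight 1) → 1/3.
Usha is living and takes 1/3.
Manoj is living and takes 1/6.
Aarav predeceased; the 1/6 allotted to Aarav's branch passes to Aarav's issue by representation.
The 1/6 is divided into 4 equal shares of 1/24 among Priya, Omkar, Bhavna, Hemant.
Priya is living and takes 1/24.
Omkar is living and takes 1/24.
Bhavna is living and takes 1/24.
Hemant is living and takes 1/24.
Yamini predeceased; the 1/3 allotted to Yamini's branch passes to Yamini's issue by representation.
The 1/3 is divided into 3 equal shares of 1/9 among Vikram, Deepa, Chetan.
Vikram is living and takes 1/9.
Deepa is living and takes 1/9.
Chetan is living and takes 1/9.

Bhavna 1/24; Chetan 1/9; Deepa 1/9; Hemant 1/24; Manoj 1/6; Omkar 1/24; Priya 1/24; Usha 1/3; Vikram 1/9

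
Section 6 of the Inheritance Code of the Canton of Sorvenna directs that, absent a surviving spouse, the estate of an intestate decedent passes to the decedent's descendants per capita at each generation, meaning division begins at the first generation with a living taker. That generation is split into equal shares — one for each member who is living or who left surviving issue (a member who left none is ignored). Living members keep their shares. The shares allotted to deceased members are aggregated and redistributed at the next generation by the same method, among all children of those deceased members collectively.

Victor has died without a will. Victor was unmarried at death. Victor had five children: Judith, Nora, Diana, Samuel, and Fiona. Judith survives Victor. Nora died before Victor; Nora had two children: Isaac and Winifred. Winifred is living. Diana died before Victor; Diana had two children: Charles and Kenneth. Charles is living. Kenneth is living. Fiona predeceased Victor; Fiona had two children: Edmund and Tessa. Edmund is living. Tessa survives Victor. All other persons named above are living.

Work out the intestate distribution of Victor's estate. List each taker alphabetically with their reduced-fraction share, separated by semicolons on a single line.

There is no surviving spouse, so the entire estate passes to Victor's descendants per capita at each generation.
At generation 1 (Judith, Nora, Diana, Samuel, Fiona) there are 5 shares of (1)/5 = 1/5 each.
Living: Judith and Samuel — each takes 1/5.
Deceased: Nora, Diana, and Fiona. Their combined 3/5 is pooled and carried to generation 2.
At generation 2 (Isaac, Winifred, Charles, Kenneth, Edmund, Tessa) there are 6 shares of (3/5)/6 = 1/10 each.
Living: Isaac, Winifred, Charles, Kenneth, Edmund, and Tessa — each takes 1/10.

Charles 1/10; Edmund 1/10; Isaac 1/10; Judith 1/5; Kenneth 1/10; Samuel 1/5; Tessa 1/10; Winifred 1/10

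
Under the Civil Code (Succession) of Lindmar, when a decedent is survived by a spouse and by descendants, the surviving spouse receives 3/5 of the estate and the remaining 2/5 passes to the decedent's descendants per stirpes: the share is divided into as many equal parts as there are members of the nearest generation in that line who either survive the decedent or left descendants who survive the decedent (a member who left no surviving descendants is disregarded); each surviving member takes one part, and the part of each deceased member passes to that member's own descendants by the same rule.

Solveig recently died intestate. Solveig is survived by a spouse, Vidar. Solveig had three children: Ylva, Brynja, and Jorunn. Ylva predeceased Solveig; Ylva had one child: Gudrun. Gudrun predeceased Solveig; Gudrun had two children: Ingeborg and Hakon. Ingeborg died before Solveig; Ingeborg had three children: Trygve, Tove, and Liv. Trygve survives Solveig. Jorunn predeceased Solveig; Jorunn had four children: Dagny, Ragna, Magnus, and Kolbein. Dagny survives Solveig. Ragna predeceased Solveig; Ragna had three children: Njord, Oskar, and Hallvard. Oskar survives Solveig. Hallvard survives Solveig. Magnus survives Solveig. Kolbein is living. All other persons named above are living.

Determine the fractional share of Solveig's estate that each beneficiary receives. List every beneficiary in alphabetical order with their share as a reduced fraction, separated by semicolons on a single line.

Vidar, as surviving spouse, takes 3/5.
The remaining 2/5 passes to Solveig's descendants per stirpes.
The 2/5 is divided into 3 equal shares of 2/15 among Ylva, Brynja, Jorunn.
Ylva predeceased; the 2/15 allotted to Ylva's branch passes to Ylva's issue by representation.
Gudrun's line is the sole branch at this level, so the full 2/15 passes to Gudrun's issue by representation.
The 2/15 is divided into 2 equal shares of 1/15 among Ingeborg, Hakon.
Ingeborg predeceased; the 1/15 allotted to Ingeborg's branch passes to Ingeborg's issue by representation.
The 1/15 is divided into 3 equal shares of 1/45 among Trygve, Tove, Liv.
Trygve is living and takes 1/45.
Tove is living and takes 1/45.
Liv is living and takes 1/45.
Hakon is living and takes 1/15.
Brynja is living and takes 2/15.
Jorunn predeceased; the 2/15 allotted to Jorunn's branch passes to Jorunn's issue by representation.
The 2/15 is divided into 4 equal shares of 1/30 among Dagny, Ragna, Magnus, Kolbein.
Dagny is living and takes 1/30.
Ragna predeceased; the 1/30 allotted to Ragna's branch passes to Ragna's issue by representation.
The 1/30 is divided into 3 equal shares of 1/90 among Njord, Oskar, Hallvard.
Njord is living and takes 1/90.
Oskar is living and takes 1/90.
Hallvard is living and takes 1/90.
Magnus is living and takes 1/30.
Kolbein is living and takes 1/30.

Brynja 2/15; Dagny 1/30; Hakon 1/15; Hallvard 1/90; Kolbein 1/30; Liv 1/45; Magnus 1/30; Njord 1/90; Oskar 1/90; Tove 1/45; Trygve 1/45; Vidar 3/5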